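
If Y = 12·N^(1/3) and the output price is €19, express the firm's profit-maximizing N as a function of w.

N(w) = (76/w)^(3/2)

MP_N = (1/3)·12·N^(-2/3) = 4·N^(-2/3).
Setting P·MP_N = w: 76·N^(-2/3) = w.
Solving for N: N^(-2/3) = w/76, so N = (76/w)^(3/2).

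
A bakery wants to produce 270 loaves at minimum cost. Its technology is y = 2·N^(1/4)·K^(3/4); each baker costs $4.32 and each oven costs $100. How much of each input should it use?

N* = 625, K* = 81

Cost minimization requires the marginal rate of technical substitution to equal the input-price ratio: MP_N/MP_K = w/r.
Here MP_N/MP_K = (1/4)·(K/N)/(3/4) = (1/3)·(K/N). Setting this equal to 4.32/100 = 0.0432 gives K = 0.1296N.
Substituting into y = 270: 2·N^(1/4)·(0.1296N)^(3/4) = 270.
Solving, N = 625 and K = 81.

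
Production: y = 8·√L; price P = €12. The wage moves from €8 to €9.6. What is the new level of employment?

L* = 25

From P·MP_L = w with MP_L = 4·L^(-1/2), the labor demand is L(w) = (48/w)^(2).
At w = 8: L = 36. At w = 9.6: L = 25.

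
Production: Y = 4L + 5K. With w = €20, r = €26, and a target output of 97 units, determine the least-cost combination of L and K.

The inputs are perfect substitutes, so the firm uses whichever has the lower cost per unit of output.
Cost per unit of output via L is w/4 = 5; via K it is r/5 = 5.2. L is cheaper.
Producing Y = 97 with L alone: L = 24.25, K = 0.

L* = 24.25, K* = 0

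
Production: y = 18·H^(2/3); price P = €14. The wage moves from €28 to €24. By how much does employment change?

From P·MP_H = w with MP_H = 12·H^(-1/3), the labor demand is H(w) = (168/w)^(3).
At w = 28: H = 216. At w = 24: H = 343.
ΔH = 343 − 216 = 127.

ΔH = 127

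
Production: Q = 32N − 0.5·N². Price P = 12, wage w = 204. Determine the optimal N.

N* = 15

The marginal product of N is MP_N = 32 − N.
A price-taking firm hires until the value of the marginal product equals the wage: P·MP_N = w, so 12·(32 − N) = 204.
Then 32 − N = 17, giving N = 15.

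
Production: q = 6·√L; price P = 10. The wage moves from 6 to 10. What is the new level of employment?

From P·MP_L = w with MP_L = 3·L^(-1/2), the labor demand is L(w) = (30/w)^(2).
At w = 6: L = 25. At w = 10: L = 9.

L* = 9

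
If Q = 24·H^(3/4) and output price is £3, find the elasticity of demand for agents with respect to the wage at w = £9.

ε = -4

MP_H = (3/4)·24·H^(-1/4), so P·MP_H = w gives 54·H^(-1/4) = w.
Solving, H(w) = (54/w)^(4). This is a constant-elasticity form: H ∝ w^(−4), so ε = −4.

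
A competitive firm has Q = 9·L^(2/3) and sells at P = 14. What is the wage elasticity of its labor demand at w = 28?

ε = -3

MP_L = (2/3)·9·L^(-1/3), so P·MP_L = w gives 84·L^(-1/3) = w.
Solving, L(w) = (84/w)^(3). This is a constant-elasticity form: L ∝ w^(−3), so ε = −3.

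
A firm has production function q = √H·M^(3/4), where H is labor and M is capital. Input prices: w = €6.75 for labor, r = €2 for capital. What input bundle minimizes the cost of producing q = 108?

Cost minimization requires the marginal rate of technical substitution to equal the input-price ratio: MP_H/MP_M = w/r.
Here MP_H/MP_M = (1/2)·(M/H)/(3/4) = (2/3)·(M/H). Setting this equal to 6.75/2 = 3.375 gives M = 5.0625H.
Substituting into q = 108: H^(1/2)·(5.0625H)^(3/4) = 108.
Solving, H = 16 and M = 81.

H* = 16, M* = 81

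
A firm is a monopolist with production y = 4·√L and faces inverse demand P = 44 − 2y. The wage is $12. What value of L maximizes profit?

L* = 4

Marginal revenue from the inverse demand is MR = 44 − 4y.
The marginal product is MP_L = 2·L^(-1/2).
A monopolist hires until marginal revenue product equals the wage: MR·MP_L = w.
At L, y = 4·√L. Substituting and solving: (44 − 16·√L)·2·L^(-1/2) = 12 gives L = 4.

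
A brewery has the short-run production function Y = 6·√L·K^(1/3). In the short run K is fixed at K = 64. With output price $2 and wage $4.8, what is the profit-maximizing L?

L* = 25

With K = 64, MP_L = (1/2)·6·L^(-1/2)·64^(1/3) = 12·L^(-1/2).
Profit maximization for a price taker requires P·MP_L = w: 2·12·L^(-1/2) = 4.8.
So L^(-1/2) = 0.2, which gives L = 25.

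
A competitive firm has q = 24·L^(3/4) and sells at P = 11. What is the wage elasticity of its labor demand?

MP_L = (3/4)·24·L^(-1/4), so P·MP_L = w gives 198·L^(-1/4) = w.
Solving, L(w) = (198/w)^(4). This is a constant-elasticity form: L ∝ w^(−4), so ε = −4.

ε = -4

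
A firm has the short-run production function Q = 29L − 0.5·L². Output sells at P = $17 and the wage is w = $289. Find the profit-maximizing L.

The marginal product of L is MP_L = 29 − L.
A price-taking firm hires until the value of the marginal product equals the wage: P·MP_L = w, so 17·(29 − L) = 289.
Then 29 − L = 17, giving L = 12.

L* = 12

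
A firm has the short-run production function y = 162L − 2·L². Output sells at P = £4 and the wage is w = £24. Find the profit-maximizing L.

L* = 39

The marginal product of L is MP_L = 162 − 4L.
A price-taking firm hires until the value of the marginal product equals the wage: P·MP_L = w, so 4·(162 − 4L) = 24.
Then 162 − 4L = 6, giving L = 39.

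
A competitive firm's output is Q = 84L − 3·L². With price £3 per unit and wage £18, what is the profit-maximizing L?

L* = 13

The marginal product of L is MP_L = 84 − 6L.
A price-taking firm hires until the value of the marginal product equals the wage: P·MP_L = w, so 3·(84 − 6L) = 18.
Then 84 − 6L = 6, giving L = 13.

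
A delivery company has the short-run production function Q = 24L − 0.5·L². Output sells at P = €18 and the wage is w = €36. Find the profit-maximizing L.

The marginal product of L is MP_L = 24 − L.
A price-taking firm hires until the value of the marginal product equals the wage: P·MP_L = w, so 18·(24 − L) = 36.
Then 24 − L = 2, giving L = 22.

L* = 22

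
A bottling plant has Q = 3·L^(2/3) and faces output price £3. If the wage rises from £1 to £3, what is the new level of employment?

From P·MP_L = w with MP_L = 2·L^(-1/3), the labor demand is L(w) = (6/w)^(3).
At w = 1: L = 216. At w = 3: L = 8.

L* = 8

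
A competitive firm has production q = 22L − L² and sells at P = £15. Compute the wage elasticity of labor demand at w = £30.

From P·MP_L = w with MP_L = 22 − 2L, labor demand is L(w) = (22 − w/15)/2.
dL/dw = −1/(30) = -1/30.
At w = 30, L = 10, so ε = (dL/dw)·(w/L) = (-1/30)·(30/10) = -0.1.

ε = -0.1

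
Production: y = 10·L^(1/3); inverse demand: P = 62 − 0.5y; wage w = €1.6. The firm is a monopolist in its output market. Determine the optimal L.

Marginal revenue from the inverse demand is MR = 62 − y.
The marginal product is MP_L = (10/3)·L^(-2/3).
A monopolist hires until marginal revenue product equals the wage: MR·MP_L = w.
At L, y = 10·L^(1/3). Substituting and solving: (62 − 10·L^(1/3))·(10/3)·L^(-2/3) = 1.6 gives L = 125.

L* = 125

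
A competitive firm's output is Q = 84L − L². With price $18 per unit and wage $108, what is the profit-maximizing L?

The marginal product of L is MP_L = 84 − 2L.
A price-taking firm hires until the value of the marginal product equals the wage: P·MP_L = w, so 18·(84 − 2L) = 108.
Then 84 − 2L = 6, giving L = 39.

L* = 39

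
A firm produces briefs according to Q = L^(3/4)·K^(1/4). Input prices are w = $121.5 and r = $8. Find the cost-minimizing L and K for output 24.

Cost minimization requires the marginal rate of technical substitution to equal the input-price ratio: MP_L/MP_K = w/r.
Here MP_L/MP_K = (3/4)·(K/L)/(1/4) = 3·(K/L). Setting this equal to 121.5/8 = 15.1875 gives K = 5.0625L.
Substituting into Q = 24: L^(3/4)·(5.0625L)^(1/4) = 24.
Solving, L = 16 and K = 81.

L* = 16, K* = 81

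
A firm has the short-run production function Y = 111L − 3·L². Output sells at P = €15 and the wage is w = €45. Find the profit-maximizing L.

The marginal product of L is MP_L = 111 − 6L.
A price-taking firm hires until the value of the marginal product equals the wage: P·MP_L = w, so 15·(111 − 6L) = 45.
Then 111 − 6L = 3, giving L = 18.

L* = 18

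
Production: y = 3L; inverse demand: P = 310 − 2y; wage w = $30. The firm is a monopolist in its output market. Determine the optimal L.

L* = 25

Marginal revenue from the inverse demand is MR = 310 − 4y.
The marginal product is MP_L = 3.
A monopolist hires until marginal revenue product equals the wage: MR·MP_L = w.
(310 − 12L)·3 = 30, so L = 25.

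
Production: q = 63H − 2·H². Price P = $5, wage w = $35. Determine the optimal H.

H* = 14

The marginal product of H is MP_H = 63 − 4H.
A price-taking firm hires until the value of the marginal product equals the wage: P·MP_H = w, so 5·(63 − 4H) = 35.
Then 63 − 4H = 7, giving H = 14.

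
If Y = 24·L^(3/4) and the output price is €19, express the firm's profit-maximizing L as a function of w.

L(w) = (342/w)^(4)

MP_L = (3/4)·24·L^(-1/4) = 18·L^(-1/4).
Setting P·MP_L = w: 342·L^(-1/4) = w.
Solving for L: L^(-1/4) = w/342, so L = (342/w)^(4).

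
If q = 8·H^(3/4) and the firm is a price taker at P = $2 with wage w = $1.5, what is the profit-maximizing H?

MP_H = (3/4)·8·H^(-1/4) = 6·H^(-1/4).
Profit maximization for a price taker requires P·MP_H = w: 2·6·H^(-1/4) = 1.5.
So H^(-1/4) = 0.125, which gives H = 4096.

H* = 4096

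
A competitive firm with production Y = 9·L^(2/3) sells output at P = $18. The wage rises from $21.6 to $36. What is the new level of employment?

From P·MP_L = w with MP_L = 6·L^(-1/3), the labor demand is L(w) = (108/w)^(3).
At w = 21.6: L = 125. At w = 36: L = 27.

L* = 27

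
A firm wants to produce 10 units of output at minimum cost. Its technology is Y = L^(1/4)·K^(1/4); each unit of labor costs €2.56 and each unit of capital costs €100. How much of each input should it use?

Cost minimization requires the marginal rate of technical substitution to equal the input-price ratio: MP_L/MP_K = w/r.
Here MP_L/MP_K = (1/4)·(K/L)/(1/4) = (K/L). Setting this equal to 2.56/100 = 0.0256 gives K = 0.0256L.
Substituting into Y = 10: L^(1/4)·(0.0256L)^(1/4) = 10.
Solving, L = 625 and K = 16.

L* = 625, K* = 16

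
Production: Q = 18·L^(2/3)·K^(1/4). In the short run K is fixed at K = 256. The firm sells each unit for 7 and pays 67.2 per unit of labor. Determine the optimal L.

L* = 125

With K = 256, MP_L = (2/3)·18·L^(-1/3)·256^(1/4) = 48·L^(-1/3).
Profit maximization for a price taker requires P·MP_L = w: 7·48·L^(-1/3) = 67.2.
So L^(-1/3) = 0.2, which gives L = 125.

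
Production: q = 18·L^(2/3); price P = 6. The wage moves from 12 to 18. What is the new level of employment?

L* = 64

From P·MP_L = w with MP_L = 12·L^(-1/3), the labor demand is L(w) = (72/w)^(3).
At w = 12: L = 216. At w = 18: L = 64.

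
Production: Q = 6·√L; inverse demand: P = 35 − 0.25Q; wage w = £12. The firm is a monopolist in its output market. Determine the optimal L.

L* = 25

Marginal revenue from the inverse demand is MR = 35 − 0.5Q.
The marginal product is MP_L = 3·L^(-1/2).
A monopolist hires until marginal revenue product equals the wage: MR·MP_L = w.
At L, Q = 6·√L. Substituting and solving: (35 − 3·√L)·3·L^(-1/2) = 12 gives L = 25.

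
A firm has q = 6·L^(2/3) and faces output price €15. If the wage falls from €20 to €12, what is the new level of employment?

L* = 125

From P·MP_L = w with MP_L = 4·L^(-1/3), the labor demand is L(w) = (60/w)^(3).
At w = 20: L = 27. At w = 12: L = 125.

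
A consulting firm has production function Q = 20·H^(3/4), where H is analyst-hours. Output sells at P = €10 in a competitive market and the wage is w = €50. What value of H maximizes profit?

MP_H = (3/4)·20·H^(-1/4) = 15·H^(-1/4).
Profit maximization for a price taker requires P·MP_H = w: 10·15·H^(-1/4) = 50.
So H^(-1/4) = 1/3, which gives H = 81.

H* = 81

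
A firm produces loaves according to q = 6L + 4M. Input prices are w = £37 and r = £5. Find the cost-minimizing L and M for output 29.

L* = 0, M* = 7.25

The inputs are perfect substitutes, so the firm uses whichever has the lower cost per unit of output.
Cost per unit of output via L is w/6 = 37/6; via M it is r/4 = 1.25. M is cheaper.
Producing q = 29 with M alone: L = 0, M = 7.25.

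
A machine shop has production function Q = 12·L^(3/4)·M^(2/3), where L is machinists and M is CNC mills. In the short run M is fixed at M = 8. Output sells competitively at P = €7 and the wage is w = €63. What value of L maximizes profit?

L* = 256

With M = 8, MP_L = (3/4)·12·L^(-1/4)·8^(2/3) = 36·L^(-1/4).
Profit maximization for a price taker requires P·MP_L = w: 7·36·L^(-1/4) = 63.
So L^(-1/4) = 0.25, which gives L = 256.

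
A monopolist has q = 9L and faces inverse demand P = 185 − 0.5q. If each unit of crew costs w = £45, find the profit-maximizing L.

Marginal revenue from the inverse demand is MR = 185 − q.
The marginal product is MP_L = 9.
A monopolist hires until marginal revenue product equals the wage: MR·MP_L = w.
(185 − 9L)·9 = 45, so L = 20.

L* = 20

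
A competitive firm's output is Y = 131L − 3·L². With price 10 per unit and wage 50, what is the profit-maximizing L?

The marginal product of L is MP_L = 131 − 6L.
A price-taking firm hires until the value of the marginal product equals the wage: P·MP_L = w, so 10·(131 − 6L) = 50.
Then 131 − 6L = 5, giving L = 21.

L* = 21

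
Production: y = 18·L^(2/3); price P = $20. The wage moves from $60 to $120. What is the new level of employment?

From P·MP_L = w with MP_L = 12·L^(-1/3), the labor demand is L(w) = (240/w)^(3).
At w = 60: L = 64. At w = 120: L = 8.

L* = 8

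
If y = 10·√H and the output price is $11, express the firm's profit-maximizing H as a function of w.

H(w) = 3025/w²

MP_H = (1/2)·10·H^(-1/2) = 5·H^(-1/2).
Setting P·MP_H = w: 55·H^(-1/2) = w.
Solving for H: H^(-1/2) = w/55, so H = (55/w)^(2).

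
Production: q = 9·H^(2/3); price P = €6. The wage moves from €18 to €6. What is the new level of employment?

From P·MP_H = w with MP_H = 6·H^(-1/3), the labor demand is H(w) = (36/w)^(3).
At w = 18: H = 8. At w = 6: H = 216.

H* = 216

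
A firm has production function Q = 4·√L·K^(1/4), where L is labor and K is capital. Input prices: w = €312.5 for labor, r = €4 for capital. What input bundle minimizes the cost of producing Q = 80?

Cost minimization requires the marginal rate of technical substitution to equal the input-price ratio: MP_L/MP_K = w/r.
Here MP_L/MP_K = (1/2)·(K/L)/(1/4) = 2·(K/L). Setting this equal to 312.5/4 = 78.125 gives K = 39.0625L.
Substituting into Q = 80: 4·L^(1/2)·(39.0625L)^(1/4) = 80.
Solving, L = 16 and K = 625.

L* = 16, K* = 625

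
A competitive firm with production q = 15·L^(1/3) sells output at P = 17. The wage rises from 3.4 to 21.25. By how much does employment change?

ΔL = -117

From P·MP_L = w with MP_L = 5·L^(-2/3), the labor demand is L(w) = (85/w)^(3/2).
At w = 3.4: L = 125. At w = 21.25: L = 8.
ΔL = 8 − 125 = -117.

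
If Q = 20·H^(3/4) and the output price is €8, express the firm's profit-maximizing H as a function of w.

MP_H = (3/4)·20·H^(-1/4) = 15·H^(-1/4).
Setting P·MP_H = w: 120·H^(-1/4) = w.
Solving for H: H^(-1/4) = w/120, so H = (120/w)^(4).

H(w) = (120/w)^(4)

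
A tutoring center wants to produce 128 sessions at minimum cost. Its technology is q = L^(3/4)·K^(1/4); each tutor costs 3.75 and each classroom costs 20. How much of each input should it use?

L* = 256, K* = 16

Cost minimization requires the marginal rate of technical substitution to equal the input-price ratio: MP_L/MP_K = w/r.
Here MP_L/MP_K = (3/4)·(K/L)/(1/4) = 3·(K/L). Setting this equal to 3.75/20 = 0.1875 gives K = 0.0625L.
Substituting into q = 128: L^(3/4)·(0.0625L)^(1/4) = 128.
Solving, L = 256 and K = 16.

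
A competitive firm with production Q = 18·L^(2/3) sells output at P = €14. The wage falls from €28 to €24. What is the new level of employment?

L* = 343

From P·MP_L = w with MP_L = 12·L^(-1/3), the labor demand is L(w) = (168/w)^(3).
At w = 28: L = 216. At w = 24: L = 343.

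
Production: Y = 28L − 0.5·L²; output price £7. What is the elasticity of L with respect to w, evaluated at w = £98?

From P·MP_L = w with MP_L = 28 − L, labor demand is L(w) = 28 − w/7.
dL/dw = −1/(7) = -1/7.
At w = 98, L = 14, so ε = (dL/dw)·(w/L) = (-1/7)·(98/14) = -1.

ε = -1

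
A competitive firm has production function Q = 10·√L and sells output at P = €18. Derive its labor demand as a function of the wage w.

L(w) = 8100/w²

MP_L = (1/2)·10·L^(-1/2) = 5·L^(-1/2).
Setting P·MP_L = w: 90·L^(-1/2) = w.
Solving for L: L^(-1/2) = w/90, so L = (90/w)^(2).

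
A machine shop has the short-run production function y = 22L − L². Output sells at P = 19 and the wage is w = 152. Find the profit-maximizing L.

The marginal product of L is MP_L = 22 − 2L.
A price-taking firm hires until the value of the marginal product equals the wage: P·MP_L = w, so 19·(22 − 2L) = 152.
Then 22 − 2L = 8, giving L = 7.

L* = 7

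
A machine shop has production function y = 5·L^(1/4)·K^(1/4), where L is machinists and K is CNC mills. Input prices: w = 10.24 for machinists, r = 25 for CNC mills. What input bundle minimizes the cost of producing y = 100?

Cost minimization requires the marginal rate of technical substitution to equal the input-price ratio: MP_L/MP_K = w/r.
Here MP_L/MP_K = (1/4)·(K/L)/(1/4) = (K/L). Setting this equal to 10.24/25 = 0.4096 gives K = 0.4096L.
Substituting into y = 100: 5·L^(1/4)·(0.4096L)^(1/4) = 100.
Solving, L = 625 and K = 256.

L* = 625, K* = 256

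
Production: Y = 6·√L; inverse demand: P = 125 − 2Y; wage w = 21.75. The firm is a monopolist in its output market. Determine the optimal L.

Marginal revenue from the inverse demand is MR = 125 − 4Y.
The marginal product is MP_L = 3·L^(-1/2).
A monopolist hires until marginal revenue product equals the wage: MR·MP_L = w.
At L, Y = 6·√L. Substituting and solving: (125 − 24·√L)·3·L^(-1/2) = 21.75 gives L = 16.

L* = 16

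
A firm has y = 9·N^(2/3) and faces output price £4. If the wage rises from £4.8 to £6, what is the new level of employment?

From P·MP_N = w with MP_N = 6·N^(-1/3), the labor demand is N(w) = (24/w)^(3).
At w = 4.8: N = 125. At w = 6: N = 64.

N* = 64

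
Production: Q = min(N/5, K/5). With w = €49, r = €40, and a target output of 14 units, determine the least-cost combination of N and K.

With a fixed-proportions technology, the cost-minimizing bundle uses no slack in either input: N/5 = K/5 = Q.
So N = 5·14 = 70 and K = 5·14 = 70.

N* = 70, K* = 70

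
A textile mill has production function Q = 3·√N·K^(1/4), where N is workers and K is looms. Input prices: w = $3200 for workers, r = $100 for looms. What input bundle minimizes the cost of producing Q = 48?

N* = 16, K* = 256

Cost minimization requires the marginal rate of technical substitution to equal the input-price ratio: MP_N/MP_K = w/r.
Here MP_N/MP_K = (1/2)·(K/N)/(1/4) = 2·(K/N). Setting this equal to 3200/100 = 32 gives K = 16N.
Substituting into Q = 48: 3·N^(1/2)·(16N)^(1/4) = 48.
Solving, N = 16 and K = 256.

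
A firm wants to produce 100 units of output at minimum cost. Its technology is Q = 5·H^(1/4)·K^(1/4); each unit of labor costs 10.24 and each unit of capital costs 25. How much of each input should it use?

H* = 625, K* = 256

Cost minimization requires the marginal rate of technical substitution to equal the input-price ratio: MP_H/MP_K = w/r.
Here MP_H/MP_K = (1/4)·(K/H)/(1/4) = (K/H). Setting this equal to 10.24/25 = 0.4096 gives K = 0.4096H.
Substituting into Q = 100: 5·H^(1/4)·(0.4096H)^(1/4) = 100.
Solving, H = 625 and K = 256.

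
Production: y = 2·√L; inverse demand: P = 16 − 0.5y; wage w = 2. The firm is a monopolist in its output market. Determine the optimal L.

L* = 16

Marginal revenue from the inverse demand is MR = 16 − y.
The marginal product is MP_L = L^(-1/2).
A monopolist hires until marginal revenue product equals the wage: MR·MP_L = w.
At L, y = 2·√L. Substituting and solving: (16 − 2·√L)·L^(-1/2) = 2 gives L = 16.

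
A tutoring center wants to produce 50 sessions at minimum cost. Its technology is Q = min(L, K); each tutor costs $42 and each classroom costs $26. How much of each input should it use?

With a fixed-proportions technology, the cost-minimizing bundle uses no slack in either input: L = K = Q.
So L = 50 and K = 50.

L* = 50, K* = 50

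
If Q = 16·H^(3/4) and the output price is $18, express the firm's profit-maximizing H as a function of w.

H(w) = (216/w)^(4)

MP_H = (3/4)·16·H^(-1/4) = 12·H^(-1/4).
Setting P·MP_H = w: 216·H^(-1/4) = w.
Solving for H: H^(-1/4) = w/216, so H = (216/w)^(4).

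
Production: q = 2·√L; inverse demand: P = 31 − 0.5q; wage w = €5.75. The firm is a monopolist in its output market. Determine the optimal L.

Marginal revenue from the inverse demand is MR = 31 − q.
The marginal product is MP_L = L^(-1/2).
A monopolist hires until marginal revenue product equals the wage: MR·MP_L = w.
At L, q = 2·√L. Substituting and solving: (31 − 2·√L)·L^(-1/2) = 5.75 gives L = 16.

L* = 16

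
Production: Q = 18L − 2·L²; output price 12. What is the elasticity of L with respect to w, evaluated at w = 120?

From P·MP_L = w with MP_L = 18 − 4L, labor demand is L(w) = (18 − w/12)/4.
dL/dw = −1/(48) = -1/48.
At w = 120, L = 2, so ε = (dL/dw)·(w/L) = (-1/48)·(120/2) = -1.25.

ε = -1.25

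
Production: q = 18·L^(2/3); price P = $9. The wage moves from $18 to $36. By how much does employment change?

ΔL = -189

From P·MP_L = w with MP_L = 12·L^(-1/3), the labor demand is L(w) = (108/w)^(3).
At w = 18: L = 216. At w = 36: L = 27.
ΔL = 27 − 216 = -189.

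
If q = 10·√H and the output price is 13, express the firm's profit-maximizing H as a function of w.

H(w) = 4225/w²

MP_H = (1/2)·10·H^(-1/2) = 5·H^(-1/2).
Setting P·MP_H = w: 65·H^(-1/2) = w.
Solving for H: H^(-1/2) = w/65, so H = (65/w)^(2).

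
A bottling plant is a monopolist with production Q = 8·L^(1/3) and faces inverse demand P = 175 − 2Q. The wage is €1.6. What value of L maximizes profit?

L* = 125

Marginal revenue from the inverse demand is MR = 175 − 4Q.
The marginal product is MP_L = (8/3)·L^(-2/3).
A monopolist hires until marginal revenue product equals the wage: MR·MP_L = w.
At L, Q = 8·L^(1/3). Substituting and solving: (175 − 32·L^(1/3))·(8/3)·L^(-2/3) = 1.6 gives L = 125.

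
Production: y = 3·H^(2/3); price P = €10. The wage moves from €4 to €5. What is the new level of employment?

From P·MP_H = w with MP_H = 2·H^(-1/3), the labor demand is H(w) = (20/w)^(3).
At w = 4: H = 125. At w = 5: H = 64.

H* = 64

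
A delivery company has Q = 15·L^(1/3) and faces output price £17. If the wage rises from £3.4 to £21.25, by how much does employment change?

ΔL = -117

From P·MP_L = w with MP_L = 5·L^(-2/3), the labor demand is L(w) = (85/w)^(3/2).
At w = 3.4: L = 125. At w = 21.25: L = 8.
ΔL = 8 − 125 = -117.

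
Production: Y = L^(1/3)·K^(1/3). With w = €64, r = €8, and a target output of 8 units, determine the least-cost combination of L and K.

L* = 8, K* = 64

Cost minimization requires the marginal rate of technical substitution to equal the input-price ratio: MP_L/MP_K = w/r.
Here MP_L/MP_K = (1/3)·(K/L)/(1/3) = (K/L). Setting this equal to 64/8 = 8 gives K = 8L.
Substituting into Y = 8: L^(1/3)·(8L)^(1/3) = 8.
Solving, L = 8 and K = 64.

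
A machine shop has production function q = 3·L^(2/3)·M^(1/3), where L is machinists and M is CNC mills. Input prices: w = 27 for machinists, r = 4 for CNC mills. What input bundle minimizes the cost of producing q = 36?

L* = 8, M* = 27

Cost minimization requires the marginal rate of technical substitution to equal the input-price ratio: MP_L/MP_M = w/r.
Here MP_L/MP_M = (2/3)·(M/L)/(1/3) = 2·(M/L). Setting this equal to 27/4 = 6.75 gives M = 3.375L.
Substituting into q = 36: 3·L^(2/3)·(3.375L)^(1/3) = 36.
Solving, L = 8 and M = 27.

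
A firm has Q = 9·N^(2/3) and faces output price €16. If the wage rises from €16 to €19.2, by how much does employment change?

From P·MP_N = w with MP_N = 6·N^(-1/3), the labor demand is N(w) = (96/w)^(3).
At w = 16: N = 216. At w = 19.2: N = 125.
ΔN = 125 − 216 = -91.

ΔN = -91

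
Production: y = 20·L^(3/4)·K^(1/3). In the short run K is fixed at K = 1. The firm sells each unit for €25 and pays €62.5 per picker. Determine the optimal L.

L* = 1296

With K = 1, MP_L = (3/4)·20·L^(-1/4)·1^(1/3) = 15·L^(-1/4).
Profit maximization for a price taker requires P·MP_L = w: 25·15·L^(-1/4) = 62.5.
So L^(-1/4) = 1/6, which gives L = 1296.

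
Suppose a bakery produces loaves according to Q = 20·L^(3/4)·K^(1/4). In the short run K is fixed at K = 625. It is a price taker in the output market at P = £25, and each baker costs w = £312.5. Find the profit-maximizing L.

L* = 1296

With K = 625, MP_L = (3/4)·20·L^(-1/4)·625^(1/4) = 75·L^(-1/4).
Profit maximization for a price taker requires P·MP_L = w: 25·75·L^(-1/4) = 312.5.
So L^(-1/4) = 1/6, which gives L = 1296.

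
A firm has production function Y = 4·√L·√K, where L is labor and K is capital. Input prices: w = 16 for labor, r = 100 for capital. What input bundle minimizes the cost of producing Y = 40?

L* = 25, K* = 4

Cost minimization requires the marginal rate of technical substitution to equal the input-price ratio: MP_L/MP_K = w/r.
Here MP_L/MP_K = (1/2)·(K/L)/(1/2) = (K/L). Setting this equal to 16/100 = 0.16 gives K = 0.16L.
Substituting into Y = 40: 4·L^(1/2)·(0.16L)^(1/2) = 40.
Solving, L = 25 and K = 4.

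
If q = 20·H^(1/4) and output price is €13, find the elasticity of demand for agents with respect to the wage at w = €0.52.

MP_H = (1/4)·20·H^(-3/4), so P·MP_H = w gives 65·H^(-3/4) = w.
Solving, H(w) = (65/w)^(4/3). This is a constant-elasticity form: H ∝ w^(−4/3), so ε = −4/3.

ε = -4/3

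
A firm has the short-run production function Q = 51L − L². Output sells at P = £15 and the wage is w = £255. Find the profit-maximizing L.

L* = 17

The marginal product of L is MP_L = 51 − 2L.
A price-taking firm hires until the value of the marginal product equals the wage: P·MP_L = w, so 15·(51 − 2L) = 255.
Then 51 − 2L = 17, giving L = 17.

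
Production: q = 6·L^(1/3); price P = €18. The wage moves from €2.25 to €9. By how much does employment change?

From P·MP_L = w with MP_L = 2·L^(-2/3), the labor demand is L(w) = (36/w)^(3/2).
At w = 2.25: L = 64. At w = 9: L = 8.
ΔL = 8 − 64 = -56.

ΔL = -56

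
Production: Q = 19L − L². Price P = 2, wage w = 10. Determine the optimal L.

L* = 7

The marginal product of L is MP_L = 19 − 2L.
A price-taking firm hires until the value of the marginal product equals the wage: P·MP_L = w, so 2·(19 − 2L) = 10.
Then 19 − 2L = 5, giving L = 7.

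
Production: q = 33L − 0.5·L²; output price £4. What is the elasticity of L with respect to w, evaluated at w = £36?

ε = -0.375

From P·MP_L = w with MP_L = 33 − L, labor demand is L(w) = 33 − w/4.
dL/dw = −1/(4) = -0.25.
At w = 36, L = 24, so ε = (dL/dw)·(w/L) = (-0.25)·(36/24) = -0.375.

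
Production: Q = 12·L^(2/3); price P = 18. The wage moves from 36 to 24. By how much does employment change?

From P·MP_L = w with MP_L = 8·L^(-1/3), the labor demand is L(w) = (144/w)^(3).
At w = 36: L = 64. At w = 24: L = 216.
ΔL = 216 − 64 = 152.

ΔL = 152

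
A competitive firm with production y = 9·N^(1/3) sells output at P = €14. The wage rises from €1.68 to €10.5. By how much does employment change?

From P·MP_N = w with MP_N = 3·N^(-2/3), the labor demand is N(w) = (42/w)^(3/2).
At w = 1.68: N = 125. At w = 10.5: N = 8.
ΔN = 8 − 125 = -117.

ΔN = -117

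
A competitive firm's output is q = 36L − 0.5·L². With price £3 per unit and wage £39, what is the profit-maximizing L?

The marginal product of L is MP_L = 36 − L.
A price-taking firm hires until the value of the marginal product equals the wage: P·MP_L = w, so 3·(36 − L) = 39.
Then 36 − L = 13, giving L = 23.

L* = 23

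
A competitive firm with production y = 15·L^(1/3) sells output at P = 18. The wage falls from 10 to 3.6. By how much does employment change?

ΔL = 98

From P·MP_L = w with MP_L = 5·L^(-2/3), the labor demand is L(w) = (90/w)^(3/2).
At w = 10: L = 27. At w = 3.6: L = 125.
ΔL = 125 − 27 = 98.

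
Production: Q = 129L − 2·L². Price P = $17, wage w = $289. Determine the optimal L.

L* = 28

The marginal product of L is MP_L = 129 − 4L.
A price-taking firm hires until the value of the marginal product equals the wage: P·MP_L = w, so 17·(129 − 4L) = 289.
Then 129 − 4L = 17, giving L = 28.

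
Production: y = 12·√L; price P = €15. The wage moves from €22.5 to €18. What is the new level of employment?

L* = 25

From P·MP_L = w with MP_L = 6·L^(-1/2), the labor demand is L(w) = (90/w)^(2).
At w = 22.5: L = 16. At w = 18: L = 25.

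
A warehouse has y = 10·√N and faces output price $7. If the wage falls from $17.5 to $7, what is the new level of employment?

From P·MP_N = w with MP_N = 5·N^(-1/2), the labor demand is N(w) = (35/w)^(2).
At w = 17.5: N = 4. At w = 7: N = 25.

N* = 25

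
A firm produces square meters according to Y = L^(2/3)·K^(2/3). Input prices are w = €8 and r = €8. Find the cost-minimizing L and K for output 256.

L* = 64, K* = 64

Cost minimization requires the marginal rate of technical substitution to equal the input-price ratio: MP_L/MP_K = w/r.
Here MP_L/MP_K = (2/3)·(K/L)/(2/3) = (K/L). Setting this equal to 8/8 = 1 gives K = L.
Substituting into Y = 256: L^(2/3)·(L)^(2/3) = 256.
Solving, L = 64 and K = 64.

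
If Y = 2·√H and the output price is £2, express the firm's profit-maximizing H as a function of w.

H(w) = 4/w²

MP_H = (1/2)·2·H^(-1/2) = H^(-1/2).
Setting P·MP_H = w: 2·H^(-1/2) = w.
Solving for H: H^(-1/2) = w/2, so H = (2/w)^(2).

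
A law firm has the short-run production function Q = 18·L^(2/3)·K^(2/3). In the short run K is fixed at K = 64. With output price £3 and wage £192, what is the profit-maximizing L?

With K = 64, MP_L = (2/3)·18·L^(-1/3)·64^(2/3) = 192·L^(-1/3).
Profit maximization for a price taker requires P·MP_L = w: 3·192·L^(-1/3) = 192.
So L^(-1/3) = 1/3, which gives L = 27.

L* = 27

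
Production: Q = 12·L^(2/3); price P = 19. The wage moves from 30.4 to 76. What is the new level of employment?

From P·MP_L = w with MP_L = 8·L^(-1/3), the labor demand is L(w) = (152/w)^(3).
At w = 30.4: L = 125. At w = 76: L = 8.

L* = 8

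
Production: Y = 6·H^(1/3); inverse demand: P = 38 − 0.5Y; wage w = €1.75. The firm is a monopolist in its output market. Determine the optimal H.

H* = 64

Marginal revenue from the inverse demand is MR = 38 − Y.
The marginal product is MP_H = 2·H^(-2/3).
A monopolist hires until marginal revenue product equals the wage: MR·MP_H = w.
At H, Y = 6·H^(1/3). Substituting and solving: (38 − 6·H^(1/3))·2·H^(-2/3) = 1.75 gives H = 64.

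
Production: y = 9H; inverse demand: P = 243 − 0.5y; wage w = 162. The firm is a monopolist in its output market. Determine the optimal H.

Marginal revenue from the inverse demand is MR = 243 − y.
The marginal product is MP_H = 9.
A monopolist hires until marginal revenue product equals the wage: MR·MP_H = w.
(243 − 9H)·9 = 162, so H = 25.

H* = 25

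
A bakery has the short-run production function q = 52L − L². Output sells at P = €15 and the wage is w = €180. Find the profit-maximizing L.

The marginal product of L is MP_L = 52 − 2L.
A price-taking firm hires until the value of the marginal product equals the wage: P·MP_L = w, so 15·(52 − 2L) = 180.
Then 52 − 2L = 12, giving L = 20.

L* = 20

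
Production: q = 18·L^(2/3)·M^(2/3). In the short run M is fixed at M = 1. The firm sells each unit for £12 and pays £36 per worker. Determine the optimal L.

L* = 64

With M = 1, MP_L = (2/3)·18·L^(-1/3)·1^(2/3) = 12·L^(-1/3).
Profit maximization for a price taker requires P·MP_L = w: 12·12·L^(-1/3) = 36.
So L^(-1/3) = 0.25, which gives L = 64.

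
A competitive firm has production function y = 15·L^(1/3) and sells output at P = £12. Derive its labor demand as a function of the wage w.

MP_L = (1/3)·15·L^(-2/3) = 5·L^(-2/3).
Setting P·MP_L = w: 60·L^(-2/3) = w.
Solving for L: L^(-2/3) = w/60, so L = (60/w)^(3/2).

L(w) = (60/w)^(3/2)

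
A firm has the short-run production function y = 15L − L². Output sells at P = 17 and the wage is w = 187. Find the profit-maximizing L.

L* = 2

The marginal product of L is MP_L = 15 − 2L.
A price-taking firm hires until the value of the marginal product equals the wage: P·MP_L = w, so 17·(15 − 2L) = 187.
Then 15 − 2L = 11, giving L = 2.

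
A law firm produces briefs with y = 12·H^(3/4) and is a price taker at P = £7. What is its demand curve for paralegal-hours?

H(w) = (63/w)^(4)

MP_H = (3/4)·12·H^(-1/4) = 9·H^(-1/4).
Setting P·MP_H = w: 63·H^(-1/4) = w.
Solving for H: H^(-1/4) = w/63, so H = (63/w)^(4).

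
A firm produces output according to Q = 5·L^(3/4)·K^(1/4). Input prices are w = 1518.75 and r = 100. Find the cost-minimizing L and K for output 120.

L* = 16, K* = 81

Cost minimization requires the marginal rate of technical substitution to equal the input-price ratio: MP_L/MP_K = w/r.
Here MP_L/MP_K = (3/4)·(K/L)/(1/4) = 3·(K/L). Setting this equal to 1518.75/100 = 15.1875 gives K = 5.0625L.
Substituting into Q = 120: 5·L^(3/4)·(5.0625L)^(1/4) = 120.
Solving, L = 16 and K = 81.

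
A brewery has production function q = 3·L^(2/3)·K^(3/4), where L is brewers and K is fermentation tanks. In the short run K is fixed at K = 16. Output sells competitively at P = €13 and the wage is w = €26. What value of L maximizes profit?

L* = 512

With K = 16, MP_L = (2/3)·3·L^(-1/3)·16^(3/4) = 16·L^(-1/3).
Profit maximization for a price taker requires P·MP_L = w: 13·16·L^(-1/3) = 26.
So L^(-1/3) = 0.125, which gives L = 512.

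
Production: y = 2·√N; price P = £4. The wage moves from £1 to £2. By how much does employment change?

From P·MP_N = w with MP_N = N^(-1/2), the labor demand is N(w) = (4/w)^(2).
At w = 1: N = 16. At w = 2: N = 4.
ΔN = 4 − 16 = -12.

ΔN = -12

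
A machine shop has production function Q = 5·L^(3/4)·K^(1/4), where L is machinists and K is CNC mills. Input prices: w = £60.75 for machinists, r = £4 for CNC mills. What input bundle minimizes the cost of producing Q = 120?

L* = 16, K* = 81

Cost minimization requires the marginal rate of technical substitution to equal the input-price ratio: MP_L/MP_K = w/r.
Here MP_L/MP_K = (3/4)·(K/L)/(1/4) = 3·(K/L). Setting this equal to 60.75/4 = 15.1875 gives K = 5.0625L.
Substituting into Q = 120: 5·L^(3/4)·(5.0625L)^(1/4) = 120.
Solving, L = 16 and K = 81.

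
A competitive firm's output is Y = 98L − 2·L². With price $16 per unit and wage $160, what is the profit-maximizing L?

The marginal product of L is MP_L = 98 − 4L.
A price-taking firm hires until the value of the marginal product equals the wage: P·MP_L = w, so 16·(98 − 4L) = 160.
Then 98 − 4L = 10, giving L = 22.

L* = 22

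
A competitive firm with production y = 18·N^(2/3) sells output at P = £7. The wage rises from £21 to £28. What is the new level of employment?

From P·MP_N = w with MP_N = 12·N^(-1/3), the labor demand is N(w) = (84/w)^(3).
At w = 21: N = 64. At w = 28: N = 27.

N* = 27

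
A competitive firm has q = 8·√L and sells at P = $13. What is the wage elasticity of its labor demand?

ε = -2

MP_L = (1/2)·8·L^(-1/2), so P·MP_L = w gives 52·L^(-1/2) = w.
Solving, L(w) = (52/w)^(2). This is a constant-elasticity form: L ∝ w^(−2), so ε = −2.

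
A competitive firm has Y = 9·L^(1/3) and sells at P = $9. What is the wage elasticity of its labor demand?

MP_L = (1/3)·9·L^(-2/3), so P·MP_L = w gives 27·L^(-2/3) = w.
Solving, L(w) = (27/w)^(3/2). This is a constant-elasticity form: L ∝ w^(−3/2), so ε = −3/2.

ε = -1.5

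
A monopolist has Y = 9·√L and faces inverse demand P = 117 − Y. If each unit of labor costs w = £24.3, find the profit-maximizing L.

L* = 25

Marginal revenue from the inverse demand is MR = 117 − 2Y.
The marginal product is MP_L = 4.5·L^(-1/2).
A monopolist hires until marginal revenue product equals the wage: MR·MP_L = w.
At L, Y = 9·√L. Substituting and solving: (117 − 18·√L)·4.5·L^(-1/2) = 24.3 gives L = 25.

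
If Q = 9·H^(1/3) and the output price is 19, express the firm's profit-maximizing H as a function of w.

H(w) = (57/w)^(3/2)

MP_H = (1/3)·9·H^(-2/3) = 3·H^(-2/3).
Setting P·MP_H = w: 57·H^(-2/3) = w.
Solving for H: H^(-2/3) = w/57, so H = (57/w)^(3/2).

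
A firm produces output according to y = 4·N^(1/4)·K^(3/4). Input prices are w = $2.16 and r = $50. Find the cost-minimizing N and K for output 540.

Cost minimization requires the marginal rate of technical substitution to equal the input-price ratio: MP_N/MP_K = w/r.
Here MP_N/MP_K = (1/4)·(K/N)/(3/4) = (1/3)·(K/N). Setting this equal to 2.16/50 = 0.0432 gives K = 0.1296N.
Substituting into y = 540: 4·N^(1/4)·(0.1296N)^(3/4) = 540.
Solving, N = 625 and K = 81.

N* = 625, K* = 81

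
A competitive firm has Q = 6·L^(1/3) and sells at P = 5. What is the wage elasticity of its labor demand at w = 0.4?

MP_L = (1/3)·6·L^(-2/3), so P·MP_L = w gives 10·L^(-2/3) = w.
Solving, L(w) = (10/w)^(3/2). This is a constant-elasticity form: L ∝ w^(−3/2), so ε = −3/2.

ε = -1.5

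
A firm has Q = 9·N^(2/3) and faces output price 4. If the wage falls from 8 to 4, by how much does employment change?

ΔN = 189

From P·MP_N = w with MP_N = 6·N^(-1/3), the labor demand is N(w) = (24/w)^(3).
At w = 8: N = 27. At w = 4: N = 216.
ΔN = 216 − 27 = 189.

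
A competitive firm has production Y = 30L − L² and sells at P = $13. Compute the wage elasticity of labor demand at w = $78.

From P·MP_L = w with MP_L = 30 − 2L, labor demand is L(w) = (30 − w/13)/2.
dL/dw = −1/(26) = -1/26.
At w = 78, L = 12, so ε = (dL/dw)·(w/L) = (-1/26)·(78/12) = -0.25.

ε = -0.25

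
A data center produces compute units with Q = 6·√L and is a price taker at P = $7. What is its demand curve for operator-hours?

MP_L = (1/2)·6·L^(-1/2) = 3·L^(-1/2).
Setting P·MP_L = w: 21·L^(-1/2) = w.
Solving for L: L^(-1/2) = w/21, so L = (21/w)^(2).

L(w) = 441/w²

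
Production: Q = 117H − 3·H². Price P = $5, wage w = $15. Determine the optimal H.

H* = 19

The marginal product of H is MP_H = 117 − 6H.
A price-taking firm hires until the value of the marginal product equals the wage: P·MP_H = w, so 5·(117 − 6H) = 15.
Then 117 − 6H = 3, giving H = 19.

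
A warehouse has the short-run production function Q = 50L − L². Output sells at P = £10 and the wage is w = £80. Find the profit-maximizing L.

The marginal product of L is MP_L = 50 − 2L.
A price-taking firm hires until the value of the marginal product equals the wage: P·MP_L = w, so 10·(50 − 2L) = 80.
Then 50 − 2L = 8, giving L = 21.

L* = 21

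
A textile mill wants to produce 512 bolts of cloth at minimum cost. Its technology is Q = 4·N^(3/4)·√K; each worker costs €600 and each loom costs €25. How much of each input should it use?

N* = 16, K* = 256

Cost minimization requires the marginal rate of technical substitution to equal the input-price ratio: MP_N/MP_K = w/r.
Here MP_N/MP_K = (3/4)·(K/N)/(1/2) = 1.5·(K/N). Setting this equal to 600/25 = 24 gives K = 16N.
Substituting into Q = 512: 4·N^(3/4)·(16N)^(1/2) = 512.
Solving, N = 16 and K = 256.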